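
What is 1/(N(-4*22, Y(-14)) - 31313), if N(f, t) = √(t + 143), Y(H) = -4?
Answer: -31313/980503830 - √139/980503830 ≈ -3.1948e-5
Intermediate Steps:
N(f, t) = √(143 + t)
1/(N(-4*22, Y(-14)) - 31313) = 1/(√(143 - 4) - 31313) = 1/(√139 - 31313) = 1/(-31313 + √139)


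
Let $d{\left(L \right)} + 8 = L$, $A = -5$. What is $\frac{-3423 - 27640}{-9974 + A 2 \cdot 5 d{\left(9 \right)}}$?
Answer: $\frac{31063}{10024} \approx 3.0989$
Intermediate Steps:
$d{\left(L \right)} = -8 + L$
$\frac{-3423 - 27640}{-9974 + A 2 \cdot 5 d{\left(9 \right)}} = \frac{-3423 - 27640}{-9974 + \left(-5\right) 2 \cdot 5 \left(-8 + 9\right)} = - \frac{31063}{-9974 + \left(-10\right) 5 \cdot 1} = - \frac{31063}{-9974 - 50} = - \frac{31063}{-10024} = \left(-31063\right) \left(- \frac{1}{10024}\right) = \frac{31063}{10024}$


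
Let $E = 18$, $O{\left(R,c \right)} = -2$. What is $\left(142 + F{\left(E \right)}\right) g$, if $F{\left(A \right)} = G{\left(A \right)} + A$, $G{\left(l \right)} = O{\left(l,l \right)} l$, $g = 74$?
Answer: $9176$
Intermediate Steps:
$G{\left(l \right)} = - 2 l$
$F{\left(A \right)} = - A$ ($F{\left(A \right)} = - 2 A + A = - A$)
$\left(142 + F{\left(E \right)}\right) g = \left(142 - 18\right) 74 = 124 \cdot 74 = 9176$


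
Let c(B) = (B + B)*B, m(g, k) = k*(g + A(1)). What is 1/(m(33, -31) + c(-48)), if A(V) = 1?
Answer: 1/3554 ≈ 0.00028137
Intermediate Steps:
m(g, k) = k*(1 + g) (m(g, k) = k*(g + 1) = k*(1 + g))
c(B) = 2*B² (c(B) = (2*B)*B = 2*B²)
1/(m(33, -31) + c(-48)) = 1/(-31*(1 + 33) + 2*(-48)²) = 1/(-31*34 + 2*2304) = 1/(-1054 + 4608) = 1/3554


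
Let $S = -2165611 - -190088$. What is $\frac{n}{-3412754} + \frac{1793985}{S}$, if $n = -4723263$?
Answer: $\frac{3208485206859}{6741974020342} \approx 0.4759$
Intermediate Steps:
$S = -1975523$ ($S = -2165611 + 190088 = -1975523$)
$\frac{n}{-3412754} + \frac{1793985}{S} = - \frac{4723263}{-3412754} + \frac{1793985}{-1975523} = \left(-4723263\right) \left(- \frac{1}{3412754}\right) + 1793985 \left(- \frac{1}{1975523}\right) = \frac{4723263}{3412754} - \frac{1793985}{1975523} = \frac{3208485206859}{6741974020342}$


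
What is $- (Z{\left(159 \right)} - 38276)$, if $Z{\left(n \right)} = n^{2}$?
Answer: $12995$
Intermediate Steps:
$- (Z{\left(159 \right)} - 38276) = - (159^{2} - 38276) = - (25281 - 38276) = \left(-1\right) \left(-12995\right) = 12995$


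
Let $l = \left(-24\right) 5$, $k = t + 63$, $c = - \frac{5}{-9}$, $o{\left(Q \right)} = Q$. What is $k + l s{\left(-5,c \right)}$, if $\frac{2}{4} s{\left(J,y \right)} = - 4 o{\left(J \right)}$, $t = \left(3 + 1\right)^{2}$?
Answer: $-4721$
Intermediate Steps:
$c = \frac{5}{9}$ ($c = \left(-5\right) \left(- \frac{1}{9}\right) = \frac{5}{9} \approx 0.55556$)
$t = 16$ ($t = 4^{2} = 16$)
$s{\left(J,y \right)} = - 8 J$ ($s{\left(J,y \right)} = 2 \left(- 4 J\right) = - 8 J$)
$k = 79$ ($k = 16 + 63 = 79$)
$l = -120$
$k + l s{\left(-5,c \right)} = 79 - 120 \left(\left(-8\right) \left(-5\right)\right) = 79 - 4800 = -4721$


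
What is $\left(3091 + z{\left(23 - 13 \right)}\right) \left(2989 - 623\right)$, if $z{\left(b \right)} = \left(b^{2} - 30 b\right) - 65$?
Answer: $6686316$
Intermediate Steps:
$z{\left(b \right)} = -65 + b^{2} - 30 b$
$\left(3091 + z{\left(23 - 13 \right)}\right) \left(2989 - 623\right) = \left(3091 - \left(65 - \left(23 - 13\right)^{2} + 30 \left(23 - 13\right)\right)\right) \left(2989 - 623\right) = \left(3091 - \left(365 - 100\right)\right) 2366 = \left(3091 - 265\right) 2366 = 2826 \cdot 2366 = 6686316$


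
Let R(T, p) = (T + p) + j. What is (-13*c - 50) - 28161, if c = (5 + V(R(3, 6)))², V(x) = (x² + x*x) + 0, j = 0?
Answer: -390768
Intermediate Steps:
R(T, p) = T + p (R(T, p) = (T + p) + 0 = T + p)
V(x) = 2*x² (V(x) = (x² + x²) + 0 = 2*x² + 0 = 2*x²)
c = 27889 (c = (5 + 2*(3 + 6)²)² = (5 + 2*9²)² = (5 + 2*81)² = (5 + 162)² = 167² = 27889)
(-13*c - 50) - 28161 = (-13*27889 - 50) - 28161 = (-362557 - 50) - 28161 = -362607 - 28161 = -390768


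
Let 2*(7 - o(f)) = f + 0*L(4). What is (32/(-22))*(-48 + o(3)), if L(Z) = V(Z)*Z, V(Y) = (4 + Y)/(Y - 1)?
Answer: 680/11 ≈ 61.818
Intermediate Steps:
V(Y) = (4 + Y)/(-1 + Y)
L(Z) = Z*(4 + Z)/(-1 + Z) (L(Z) = ((4 + Z)/(-1 + Z))*Z = Z*(4 + Z)/(-1 + Z))
o(f) = 7 - f/2 (o(f) = 7 - (f + 0*(4*(4 + 4)/(-1 + 4)))/2 = 7 - (f + 0*(4*8/3))/2 = 7 - (f + 0*(4*(⅓)*8))/2 = 7 - (f + 0*(32/3))/2 = 7 - (f + 0)/2 = 7 - f/2)
(32/(-22))*(-48 + o(3)) = (32/(-22))*(-48 + (7 - ½*3)) = (32*(-1/22))*(-48 + (7 - 3/2)) = -16*(-48 + 11/2)/11 = -16/11*(-85/2) = 680/11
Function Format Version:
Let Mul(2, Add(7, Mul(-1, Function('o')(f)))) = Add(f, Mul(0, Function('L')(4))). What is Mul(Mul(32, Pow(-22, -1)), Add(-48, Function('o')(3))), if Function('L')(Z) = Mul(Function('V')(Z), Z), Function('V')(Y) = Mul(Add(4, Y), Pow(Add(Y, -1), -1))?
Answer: Rational(680, 11) ≈ 61.818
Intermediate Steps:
Function('V')(Y) = Mul(Pow(Add(-1, Y), -1), Add(4, Y)) (Function('V')(Y) = Mul(Add(4, Y), Pow(Add(-1, Y), -1)) = Mul(Pow(Add(-1, Y), -1), Add(4, Y)))
Function('L')(Z) = Mul(Z, Pow(Add(-1, Z), -1), Add(4, Z)) (Function('L')(Z) = Mul(Mul(Pow(Add(-1, Z), -1), Add(4, Z)), Z) = Mul(Z, Pow(Add(-1, Z), -1), Add(4, Z)))
Function('o')(f) = Add(7, Mul(Rational(-1, 2), f)) (Function('o')(f) = Add(7, Mul(Rational(-1, 2), Add(f, Mul(0, Mul(4, Pow(Add(-1, 4), -1), Add(4, 4)))))) = Add(7, Mul(Rational(-1, 2), Add(f, Mul(0, Mul(4, Pow(3, -1), 8))))) = Add(7, Mul(Rational(-1, 2), Add(f, Mul(0, Mul(4, Rational(1, 3), 8))))) = Add(7, Mul(Rational(-1, 2), Add(f, Mul(0, Rational(32, 3))))) = Add(7, Mul(Rational(-1, 2), Add(f, 0))) = Add(7, Mul(Rational(-1, 2), f)))
Mul(Mul(32, Pow(-22, -1)), Add(-48, Function('o')(3))) = Mul(Mul(32, Pow(-22, -1)), Add(-48, Add(7, Mul(Rational(-1, 2), 3)))) = Mul(Mul(32, Rational(-1, 22)), Add(-48, Add(7, Rational(-3, 2)))) = Mul(Rational(-16, 11), Add(-48, Rational(11, 2))) = Mul(Rational(-16, 11), Rational(-85, 2)) = Rational(680, 11)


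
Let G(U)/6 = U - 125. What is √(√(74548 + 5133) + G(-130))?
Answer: √(-1530 + √79681) ≈ 35.323*I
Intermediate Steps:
G(U) = -750 + 6*U (G(U) = 6*(U - 125) = 6*(-125 + U) = -750 + 6*U)
√(√(74548 + 5133) + G(-130)) = √(√(74548 + 5133) + (-750 + 6*(-130))) = √(√79681 + (-750 - 780)) = √(√79681 - 1530) = √(-1530 + √79681)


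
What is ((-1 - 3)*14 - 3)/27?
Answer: -59/27 ≈ -2.1852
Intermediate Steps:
((-1 - 3)*14 - 3)/27 = (-4*14 - 3)*(1/27) = (-56 - 3)*(1/27) = -59*1/27 = -59/27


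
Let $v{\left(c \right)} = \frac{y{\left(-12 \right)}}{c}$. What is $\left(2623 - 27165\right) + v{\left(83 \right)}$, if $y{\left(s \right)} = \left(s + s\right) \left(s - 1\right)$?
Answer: $- \frac{2036674}{83} \approx -24538.0$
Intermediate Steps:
$y{\left(s \right)} = 2 s \left(-1 + s\right)$
$v{\left(c \right)} = \frac{312}{c}$ ($v{\left(c \right)} = \frac{2 \left(-12\right) \left(-1 - 12\right)}{c} = \frac{2 \left(-12\right) \left(-13\right)}{c} = \frac{312}{c}$)
$\left(2623 - 27165\right) + v{\left(83 \right)} = \left(2623 - 27165\right) + \frac{312}{83} = -24542 + 312 \cdot \frac{1}{83} = -24542 + \frac{312}{83} = - \frac{2036674}{83}$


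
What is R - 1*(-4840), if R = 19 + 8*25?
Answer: 5059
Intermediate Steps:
R = 219 (R = 19 + 200 = 219)
R - 1*(-4840) = 219 - 1*(-4840) = 219 + 4840 = 5059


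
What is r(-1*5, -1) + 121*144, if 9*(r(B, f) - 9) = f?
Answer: 156896/9 ≈ 17433.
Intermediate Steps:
r(B, f) = 9 + f/9
r(-1*5, -1) + 121*144 = (9 + (⅑)*(-1)) + 121*144 = (9 - ⅑) + 17424 = 80/9 + 17424 = 156896/9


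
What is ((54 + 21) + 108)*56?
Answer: 10248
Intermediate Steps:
((54 + 21) + 108)*56 = (75 + 108)*56 = 183*56 = 10248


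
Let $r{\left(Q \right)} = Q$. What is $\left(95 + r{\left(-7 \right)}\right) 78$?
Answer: $6864$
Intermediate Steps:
$\left(95 + r{\left(-7 \right)}\right) 78 = \left(95 - 7\right) 78 = 88 \cdot 78 = 6864$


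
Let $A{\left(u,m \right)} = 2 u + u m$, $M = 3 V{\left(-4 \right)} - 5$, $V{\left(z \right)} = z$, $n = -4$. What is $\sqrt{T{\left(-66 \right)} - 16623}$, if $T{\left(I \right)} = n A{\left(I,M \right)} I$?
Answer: $3 \sqrt{27193} \approx 494.71$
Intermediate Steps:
$M = -17$ ($M = 3 \left(-4\right) - 5 = -12 - 5 = -17$)
$A{\left(u,m \right)} = 2 u + m u$
$T{\left(I \right)} = 60 I^{2}$ ($T{\left(I \right)} = - 4 I \left(2 - 17\right) I = - 4 I \left(-15\right) I = - 4 \left(- 15 I\right) I = 60 I I = 60 I^{2}$)
$\sqrt{T{\left(-66 \right)} - 16623} = \sqrt{60 \left(-66\right)^{2} - 16623} = \sqrt{60 \cdot 4356 - 16623} = \sqrt{261360 - 16623} = \sqrt{244737} = 3 \sqrt{27193}$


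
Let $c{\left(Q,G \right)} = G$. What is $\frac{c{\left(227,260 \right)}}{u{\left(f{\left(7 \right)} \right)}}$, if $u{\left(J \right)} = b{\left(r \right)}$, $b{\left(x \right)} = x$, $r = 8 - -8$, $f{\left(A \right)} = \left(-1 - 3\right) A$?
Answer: $\frac{65}{4} \approx 16.25$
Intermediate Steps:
$f{\left(A \right)} = - 4 A$
$r = 16$ ($r = 8 + 8 = 16$)
$u{\left(J \right)} = 16$
$\frac{c{\left(227,260 \right)}}{u{\left(f{\left(7 \right)} \right)}} = \frac{260}{16} = 260 \cdot \frac{1}{16} = \frac{65}{4}$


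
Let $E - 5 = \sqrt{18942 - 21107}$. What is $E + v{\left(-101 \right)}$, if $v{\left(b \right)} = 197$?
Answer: $202 + i \sqrt{2165} \approx 202.0 + 46.53 i$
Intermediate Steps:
$E = 5 + i \sqrt{2165}$ ($E = 5 + \sqrt{18942 - 21107} = 5 + \sqrt{-2165} = 5 + i \sqrt{2165} \approx 5.0 + 46.53 i$)
$E + v{\left(-101 \right)} = \left(5 + i \sqrt{2165}\right) + 197 = 202 + i \sqrt{2165}$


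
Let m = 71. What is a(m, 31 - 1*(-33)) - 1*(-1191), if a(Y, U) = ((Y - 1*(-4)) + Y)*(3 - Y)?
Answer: -8737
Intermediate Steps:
a(Y, U) = (3 - Y)*(4 + 2*Y) (a(Y, U) = ((Y + 4) + Y)*(3 - Y) = ((4 + Y) + Y)*(3 - Y) = (4 + 2*Y)*(3 - Y) = (3 - Y)*(4 + 2*Y))
a(m, 31 - 1*(-33)) - 1*(-1191) = (12 - 2*71² + 2*71) - 1*(-1191) = (12 - 2*5041 + 142) + 1191 = (12 - 10082 + 142) + 1191 = -9928 + 1191 = -8737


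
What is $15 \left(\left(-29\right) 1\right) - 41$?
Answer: $-476$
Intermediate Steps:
$15 \left(\left(-29\right) 1\right) - 41 = 15 \left(-29\right) - 41 = -435 - 41 = -476$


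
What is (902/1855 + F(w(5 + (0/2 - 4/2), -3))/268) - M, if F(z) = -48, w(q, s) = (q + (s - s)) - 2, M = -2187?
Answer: 271849469/124285 ≈ 2187.3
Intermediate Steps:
w(q, s) = -2 + q (w(q, s) = (q + 0) - 2 = q - 2 = -2 + q)
(902/1855 + F(w(5 + (0/2 - 4/2), -3))/268) - M = (902/1855 - 48/268) - 1*(-2187) = (902*(1/1855) - 48*1/268) + 2187 = (902/1855 - 12/67) + 2187 = 38174/124285 + 2187 = 271849469/124285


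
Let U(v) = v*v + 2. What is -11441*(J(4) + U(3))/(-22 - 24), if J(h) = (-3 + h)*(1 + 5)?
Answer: 194497/46 ≈ 4228.2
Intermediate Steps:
J(h) = -18 + 6*h (J(h) = (-3 + h)*6 = -18 + 6*h)
U(v) = 2 + v² (U(v) = v² + 2 = 2 + v²)
-11441*(J(4) + U(3))/(-22 - 24) = -11441*((-18 + 6*4) + (2 + 3²))/(-22 - 24) = -11441*((-18 + 24) + (2 + 9))/(-46) = -11441*(6 + 11)*(-1)/46 = -194497*(-1)/46 = -11441*(-17/46) = 194497/46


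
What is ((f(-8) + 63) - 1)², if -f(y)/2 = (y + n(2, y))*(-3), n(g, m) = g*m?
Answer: 6724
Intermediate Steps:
f(y) = 18*y (f(y) = -2*(y + 2*y)*(-3) = -2*3*y*(-3) = -(-18)*y = 18*y)
((f(-8) + 63) - 1)² = ((18*(-8) + 63) - 1)² = ((-144 + 63) - 1)² = (-81 - 1)² = (-82)² = 6724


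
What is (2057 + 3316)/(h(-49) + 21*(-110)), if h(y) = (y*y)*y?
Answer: -5373/119959 ≈ -0.044790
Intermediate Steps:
h(y) = y³ (h(y) = y²*y = y³)
(2057 + 3316)/(h(-49) + 21*(-110)) = (2057 + 3316)/((-49)³ + 21*(-110)) = 5373/(-117649 - 2310) = 5373/(-119959) = 5373*(-1/119959) = -5373/119959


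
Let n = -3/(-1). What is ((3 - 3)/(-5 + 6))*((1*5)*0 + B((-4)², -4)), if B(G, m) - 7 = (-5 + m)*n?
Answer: 0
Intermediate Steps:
n = 3 (n = -3*(-1) = 3)
B(G, m) = -8 + 3*m (B(G, m) = 7 + (-5 + m)*3 = 7 + (-15 + 3*m) = -8 + 3*m)
((3 - 3)/(-5 + 6))*((1*5)*0 + B((-4)², -4)) = ((3 - 3)/(-5 + 6))*((1*5)*0 + (-8 + 3*(-4))) = (0/1)*(5*0 + (-8 - 12)) = (0*1)*(0 - 20) = 0*(-20) = 0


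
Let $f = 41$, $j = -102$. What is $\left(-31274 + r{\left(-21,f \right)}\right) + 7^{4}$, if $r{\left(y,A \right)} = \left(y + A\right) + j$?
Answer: $-28955$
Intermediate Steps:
$r{\left(y,A \right)} = -102 + A + y$ ($r{\left(y,A \right)} = \left(y + A\right) - 102 = \left(A + y\right) - 102 = -102 + A + y$)
$\left(-31274 + r{\left(-21,f \right)}\right) + 7^{4} = \left(-31274 - 82\right) + 7^{4} = \left(-31274 - 82\right) + 2401 = -31356 + 2401 = -28955$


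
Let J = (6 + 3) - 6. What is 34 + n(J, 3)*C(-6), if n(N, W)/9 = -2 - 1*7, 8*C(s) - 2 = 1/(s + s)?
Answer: 467/32 ≈ 14.594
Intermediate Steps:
J = 3 (J = 9 - 6 = 3)
C(s) = 1/4 + 1/(16*s) (C(s) = 1/4 + 1/(8*(s + s)) = 1/4 + 1/(8*((2*s))) = 1/4 + (1/(2*s))/8 = 1/4 + 1/(16*s))
n(N, W) = -81 (n(N, W) = 9*(-2 - 1*7) = 9*(-2 - 7) = 9*(-9) = -81)
34 + n(J, 3)*C(-6) = 34 - 81*(1 + 4*(-6))/(16*(-6)) = 34 - 81*(-1)*(1 - 24)/(16*6) = 34 - 81*(-1)*(-23)/(16*6) = 34 - 81*23/96 = 34 - 621/32 = 467/32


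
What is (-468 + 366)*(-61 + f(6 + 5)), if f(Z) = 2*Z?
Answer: 3978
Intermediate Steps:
(-468 + 366)*(-61 + f(6 + 5)) = (-468 + 366)*(-61 + 2*(6 + 5)) = -102*(-61 + 2*11) = -102*(-61 + 22) = -102*(-39) = 3978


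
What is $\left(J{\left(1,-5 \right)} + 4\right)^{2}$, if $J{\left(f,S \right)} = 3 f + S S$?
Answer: $1024$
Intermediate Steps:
$J{\left(f,S \right)} = S^{2} + 3 f$ ($J{\left(f,S \right)} = 3 f + S^{2} = S^{2} + 3 f$)
$\left(J{\left(1,-5 \right)} + 4\right)^{2} = \left(\left(\left(-5\right)^{2} + 3 \cdot 1\right) + 4\right)^{2} = \left(\left(25 + 3\right) + 4\right)^{2} = \left(28 + 4\right)^{2} = 32^{2} = 1024$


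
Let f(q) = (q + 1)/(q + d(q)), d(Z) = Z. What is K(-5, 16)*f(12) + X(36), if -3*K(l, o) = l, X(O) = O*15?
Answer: 38945/72 ≈ 540.90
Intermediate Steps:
X(O) = 15*O
K(l, o) = -l/3
f(q) = (1 + q)/(2*q) (f(q) = (q + 1)/(q + q) = (1 + q)/((2*q)) = (1 + q)*(1/(2*q)) = (1 + q)/(2*q))
K(-5, 16)*f(12) + X(36) = (-⅓*(-5))*((½)*(1 + 12)/12) + 15*36 = 5*((½)*(1/12)*13)/3 + 540 = (5/3)*(13/24) + 540 = 65/72 + 540 = 38945/72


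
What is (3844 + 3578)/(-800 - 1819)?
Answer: -2474/873 ≈ -2.8339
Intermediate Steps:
(3844 + 3578)/(-800 - 1819) = 7422/(-2619) = 7422*(-1/2619) = -2474/873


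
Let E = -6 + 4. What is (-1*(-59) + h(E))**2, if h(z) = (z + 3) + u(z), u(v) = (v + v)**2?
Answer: 5776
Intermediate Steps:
u(v) = 4*v**2 (u(v) = (2*v)**2 = 4*v**2)
E = -2
h(z) = 3 + z + 4*z**2 (h(z) = (z + 3) + 4*z**2 = (3 + z) + 4*z**2 = 3 + z + 4*z**2)
(-1*(-59) + h(E))**2 = (-1*(-59) + (3 - 2 + 4*(-2)**2))**2 = (59 + (3 - 2 + 4*4))**2 = (59 + (3 - 2 + 16))**2 = (59 + 17)**2 = 76**2 = 5776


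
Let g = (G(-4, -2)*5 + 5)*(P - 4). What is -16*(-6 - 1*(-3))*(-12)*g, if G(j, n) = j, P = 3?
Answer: -8640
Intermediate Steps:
g = 15 (g = (-4*5 + 5)*(3 - 4) = (-20 + 5)*(-1) = -15*(-1) = 15)
-16*(-6 - 1*(-3))*(-12)*g = -16*(-6 - 1*(-3))*(-12)*15 = -16*(-6 + 3)*(-12)*15 = -16*(-3*(-12))*15 = -576*15 = -16*540 = -8640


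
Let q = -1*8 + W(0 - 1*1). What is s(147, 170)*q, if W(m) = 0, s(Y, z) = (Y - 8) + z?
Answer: -2472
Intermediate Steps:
s(Y, z) = -8 + Y + z (s(Y, z) = (-8 + Y) + z = -8 + Y + z)
q = -8 (q = -1*8 + 0 = -8 + 0 = -8)
s(147, 170)*q = (-8 + 147 + 170)*(-8) = 309*(-8) = -2472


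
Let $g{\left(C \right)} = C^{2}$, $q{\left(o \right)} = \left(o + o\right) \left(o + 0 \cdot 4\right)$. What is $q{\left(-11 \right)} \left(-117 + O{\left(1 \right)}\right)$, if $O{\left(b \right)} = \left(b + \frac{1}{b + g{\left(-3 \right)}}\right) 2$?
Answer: $- \frac{138908}{5} \approx -27782.0$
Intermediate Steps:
$q{\left(o \right)} = 2 o^{2}$ ($q{\left(o \right)} = 2 o \left(o + 0\right) = 2 o o = 2 o^{2}$)
$O{\left(b \right)} = 2 b + \frac{2}{9 + b}$ ($O{\left(b \right)} = \left(b + \frac{1}{b + \left(-3\right)^{2}}\right) 2 = \left(b + \frac{1}{b + 9}\right) 2 = \left(b + \frac{1}{9 + b}\right) 2 = 2 b + \frac{2}{9 + b}$)
$q{\left(-11 \right)} \left(-117 + O{\left(1 \right)}\right) = 2 \left(-11\right)^{2} \left(-117 + \frac{2 \left(1 + 1^{2} + 9 \cdot 1\right)}{9 + 1}\right) = 2 \cdot 121 \left(-117 + \frac{2 \left(1 + 1 + 9\right)}{10}\right) = 242 \left(-117 + 2 \cdot \frac{1}{10} \cdot 11\right) = 242 \left(-117 + \frac{11}{5}\right) = 242 \left(- \frac{574}{5}\right) = - \frac{138908}{5}$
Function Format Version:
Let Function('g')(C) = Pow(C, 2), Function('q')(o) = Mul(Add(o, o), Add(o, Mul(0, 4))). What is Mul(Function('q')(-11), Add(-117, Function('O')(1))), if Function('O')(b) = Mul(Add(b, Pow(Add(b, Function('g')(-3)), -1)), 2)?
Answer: Rational(-138908, 5) ≈ -27782.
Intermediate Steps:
Function('q')(o) = Mul(2, Pow(o, 2)) (Function('q')(o) = Mul(Mul(2, o), Add(o, 0)) = Mul(Mul(2, o), o) = Mul(2, Pow(o, 2)))
Function('O')(b) = Add(Mul(2, b), Mul(2, Pow(Add(9, b), -1))) (Function('O')(b) = Mul(Add(b, Pow(Add(b, Pow(-3, 2)), -1)), 2) = Mul(Add(b, Pow(Add(b, 9), -1)), 2) = Mul(Add(b, Pow(Add(9, b), -1)), 2) = Add(Mul(2, b), Mul(2, Pow(Add(9, b), -1))))
Mul(Function('q')(-11), Add(-117, Function('O')(1))) = Mul(Mul(2, Pow(-11, 2)), Add(-117, Mul(2, Pow(Add(9, 1), -1), Add(1, Pow(1, 2), Mul(9, 1))))) = Mul(Mul(2, 121), Add(-117, Mul(2, Pow(10, -1), Add(1, 1, 9)))) = Mul(242, Add(-117, Mul(2, Rational(1, 10), 11))) = Mul(242, Add(-117, Rational(11, 5))) = Mul(242, Rational(-574, 5)) = Rational(-138908, 5)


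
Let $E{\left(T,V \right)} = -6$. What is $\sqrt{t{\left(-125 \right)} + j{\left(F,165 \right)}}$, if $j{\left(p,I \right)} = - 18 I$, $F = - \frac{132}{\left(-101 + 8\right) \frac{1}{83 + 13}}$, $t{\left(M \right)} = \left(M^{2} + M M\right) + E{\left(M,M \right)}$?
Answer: $\sqrt{28274} \approx 168.15$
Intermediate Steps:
$t{\left(M \right)} = -6 + 2 M^{2}$ ($t{\left(M \right)} = \left(M^{2} + M M\right) - 6 = \left(M^{2} + M^{2}\right) - 6 = 2 M^{2} - 6 = -6 + 2 M^{2}$)
$F = \frac{4224}{31}$ ($F = - \frac{132}{\left(-93\right) \frac{1}{96}} = - \frac{132}{- \frac{31}{32}} = \left(-132\right) \left(- \frac{32}{31}\right) = \frac{4224}{31} \approx 136.26$)
$\sqrt{t{\left(-125 \right)} + j{\left(F,165 \right)}} = \sqrt{\left(-6 + 2 \left(-125\right)^{2}\right) - 2970} = \sqrt{\left(-6 + 2 \cdot 15625\right) - 2970} = \sqrt{\left(-6 + 31250\right) - 2970} = \sqrt{31244 - 2970} = \sqrt{28274}$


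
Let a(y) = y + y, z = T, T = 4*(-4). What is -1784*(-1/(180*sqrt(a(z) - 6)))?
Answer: -223*I*sqrt(38)/855 ≈ -1.6078*I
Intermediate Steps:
T = -16
z = -16
a(y) = 2*y
-1784*(-1/(180*sqrt(a(z) - 6))) = -1784*(-1/(180*sqrt(2*(-16) - 6))) = -1784*(-1/(180*sqrt(-32 - 6))) = -1784*I*sqrt(38)/6840 = -223*I*sqrt(38)/855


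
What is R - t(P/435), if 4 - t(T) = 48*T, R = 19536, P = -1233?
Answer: 2812412/145 ≈ 19396.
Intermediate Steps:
t(T) = 4 - 48*T
R - t(P/435) = 19536 - (4 - (-59184)/435) = 19536 - (4 - 48*(-411/145)) = 19536 - (4 + 19728/145) = 19536 - 1*20308/145 = 19536 - 20308/145 = 2812412/145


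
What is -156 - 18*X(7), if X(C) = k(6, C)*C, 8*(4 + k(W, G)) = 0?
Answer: 348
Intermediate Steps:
k(W, G) = -4 (k(W, G) = -4 + (1/8)*0 = -4 + 0 = -4)
X(C) = -4*C
-156 - 18*X(7) = -156 - (-72)*7 = -156 - 18*(-28) = -156 + 504 = 348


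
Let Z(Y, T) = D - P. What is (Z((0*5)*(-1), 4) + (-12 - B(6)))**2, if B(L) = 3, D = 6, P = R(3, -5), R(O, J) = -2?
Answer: 49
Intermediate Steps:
P = -2
Z(Y, T) = 8 (Z(Y, T) = 6 - 1*(-2) = 6 + 2 = 8)
(Z((0*5)*(-1), 4) + (-12 - B(6)))**2 = (8 + (-12 - 1*3))**2 = (8 + (-12 - 3))**2 = (8 - 15)**2 = (-7)**2 = 49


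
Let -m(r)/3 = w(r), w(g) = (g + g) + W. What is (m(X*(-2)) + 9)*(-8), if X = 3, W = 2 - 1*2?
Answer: -360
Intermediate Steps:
W = 0 (W = 2 - 2 = 0)
w(g) = 2*g (w(g) = (g + g) + 0 = 2*g + 0 = 2*g)
m(r) = -6*r
(m(X*(-2)) + 9)*(-8) = (-18*(-2) + 9)*(-8) = (-6*(-6) + 9)*(-8) = (36 + 9)*(-8) = 45*(-8) = -360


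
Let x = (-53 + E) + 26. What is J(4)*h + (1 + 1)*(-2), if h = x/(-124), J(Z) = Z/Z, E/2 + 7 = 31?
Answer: -517/124 ≈ -4.1694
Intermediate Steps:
E = 48 (E = -14 + 2*31 = -14 + 62 = 48)
J(Z) = 1
x = 21 (x = (-53 + 48) + 26 = -5 + 26 = 21)
h = -21/124 (h = 21/(-124) = 21*(-1/124) = -21/124 ≈ -0.16935)
J(4)*h + (1 + 1)*(-2) = 1*(-21/124) + (1 + 1)*(-2) = -21/124 + 2*(-2) = -21/124 - 4 = -517/124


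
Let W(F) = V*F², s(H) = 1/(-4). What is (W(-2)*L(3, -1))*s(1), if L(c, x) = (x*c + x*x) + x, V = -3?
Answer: -9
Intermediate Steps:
s(H) = -¼
L(c, x) = x + x² + c*x (L(c, x) = (c*x + x²) + x = (x² + c*x) + x = x + x² + c*x)
W(F) = -3*F²
(W(-2)*L(3, -1))*s(1) = ((-3*(-2)²)*(-(1 + 3 - 1)))*(-¼) = ((-3*4)*(-1*3))*(-¼) = -12*(-3)*(-¼) = 36*(-¼) = -9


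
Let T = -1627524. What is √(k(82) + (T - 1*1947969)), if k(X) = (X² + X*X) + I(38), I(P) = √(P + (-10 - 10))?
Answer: √(-3562045 + 3*√2) ≈ 1887.3*I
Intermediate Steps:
I(P) = √(-20 + P) (I(P) = √(P - 20) = √(-20 + P))
k(X) = 2*X² + 3*√2 (k(X) = (X² + X*X) + √(-20 + 38) = (X² + X²) + √18 = 2*X² + 3*√2)
√(k(82) + (T - 1*1947969)) = √((2*82² + 3*√2) + (-1627524 - 1*1947969)) = √((2*6724 + 3*√2) + (-1627524 - 1947969)) = √((13448 + 3*√2) - 3575493) = √(-3562045 + 3*√2)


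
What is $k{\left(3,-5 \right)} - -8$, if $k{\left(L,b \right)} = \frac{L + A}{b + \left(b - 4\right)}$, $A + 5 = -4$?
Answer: $\frac{59}{7} \approx 8.4286$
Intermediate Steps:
$A = -9$ ($A = -5 - 4 = -9$)
$k{\left(L,b \right)} = \frac{-9 + L}{-4 + 2 b}$ ($k{\left(L,b \right)} = \frac{L - 9}{b + \left(b - 4\right)} = \frac{-9 + L}{b + \left(-4 + b\right)} = \frac{-9 + L}{-4 + 2 b}$)
$k{\left(3,-5 \right)} - -8 = \frac{-9 + 3}{2 \left(-2 - 5\right)} - -8 = \frac{1}{2} \frac{1}{-7} \left(-6\right) + 8 = \frac{1}{2} \left(- \frac{1}{7}\right) \left(-6\right) + 8 = \frac{3}{7} + 8 = \frac{59}{7}$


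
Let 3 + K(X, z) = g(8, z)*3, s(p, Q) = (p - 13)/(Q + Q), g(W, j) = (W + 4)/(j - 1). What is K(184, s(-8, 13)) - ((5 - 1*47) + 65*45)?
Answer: -136578/47 ≈ -2905.9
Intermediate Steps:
g(W, j) = (4 + W)/(-1 + j)
s(p, Q) = (-13 + p)/(2*Q) (s(p, Q) = (-13 + p)/((2*Q)) = (-13 + p)*(1/(2*Q)) = (-13 + p)/(2*Q))
K(X, z) = -3 + 36/(-1 + z) (K(X, z) = -3 + ((4 + 8)/(-1 + z))*3 = -3 + (12/(-1 + z))*3 = -3 + 36/(-1 + z))
K(184, s(-8, 13)) - ((5 - 1*47) + 65*45) = 3*(13 - (-13 - 8)/(2*13))/(-1 + (1/2)*(-13 - 8)/13) - ((5 - 1*47) + 65*45) = 3*(13 - (-21)/(2*13))/(-1 + (1/2)*(1/13)*(-21)) - ((5 - 47) + 2925) = 3*(13 - 1*(-21/26))/(-1 - 21/26) - (-42 + 2925) = 3*(13 + 21/26)/(-47/26) - 1*2883 = 3*(-26/47)*(359/26) - 2883 = -1077/47 - 2883 = -136578/47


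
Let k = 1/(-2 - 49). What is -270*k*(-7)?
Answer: -630/17 ≈ -37.059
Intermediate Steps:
k = -1/51 (k = 1/(-51) = -1/51 ≈ -0.019608)
-270*k*(-7) = -(-90)*(-7)/17 = -270*7/51 = -630/17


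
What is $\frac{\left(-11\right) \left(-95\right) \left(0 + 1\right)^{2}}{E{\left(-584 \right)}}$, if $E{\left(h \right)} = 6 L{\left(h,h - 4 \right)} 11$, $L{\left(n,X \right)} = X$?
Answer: $- \frac{95}{3528} \approx -0.026927$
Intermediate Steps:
$E{\left(h \right)} = -264 + 66 h$ ($E{\left(h \right)} = 6 \left(h - 4\right) 11 = 6 \left(-4 + h\right) 11 = \left(-24 + 6 h\right) 11 = -264 + 66 h$)
$\frac{\left(-11\right) \left(-95\right) \left(0 + 1\right)^{2}}{E{\left(-584 \right)}} = \frac{\left(-11\right) \left(-95\right) \left(0 + 1\right)^{2}}{-264 + 66 \left(-584\right)} = \frac{1045 \cdot 1^{2}}{-264 - 38544} = \frac{1045 \cdot 1}{-38808} = 1045 \left(- \frac{1}{38808}\right) = - \frac{95}{3528}$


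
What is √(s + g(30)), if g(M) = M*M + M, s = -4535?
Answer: I*√3605 ≈ 60.042*I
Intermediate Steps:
g(M) = M + M² (g(M) = M² + M = M + M²)
√(s + g(30)) = √(-4535 + 30*(1 + 30)) = √(-4535 + 30*31) = √(-4535 + 930) = √(-3605) = I*√3605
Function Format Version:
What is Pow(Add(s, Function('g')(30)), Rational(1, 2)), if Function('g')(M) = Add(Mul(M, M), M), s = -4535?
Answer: Mul(I, Pow(3605, Rational(1, 2))) ≈ Mul(60.042, I)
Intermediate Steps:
Function('g')(M) = Add(M, Pow(M, 2)) (Function('g')(M) = Add(Pow(M, 2), M) = Add(M, Pow(M, 2)))
Pow(Add(s, Function('g')(30)), Rational(1, 2)) = Pow(Add(-4535, Mul(30, Add(1, 30))), Rational(1, 2)) = Pow(Add(-4535, Mul(30, 31)), Rational(1, 2)) = Pow(Add(-4535, 930), Rational(1, 2)) = Pow(-3605, Rational(1, 2)) = Mul(I, Pow(3605, Rational(1, 2)))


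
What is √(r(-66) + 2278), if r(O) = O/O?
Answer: √2279 ≈ 47.739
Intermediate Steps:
r(O) = 1
√(r(-66) + 2278) = √(1 + 2278) = √2279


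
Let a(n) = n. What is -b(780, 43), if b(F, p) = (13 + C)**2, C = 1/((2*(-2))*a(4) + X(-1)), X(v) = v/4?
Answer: -707281/4225 ≈ -167.40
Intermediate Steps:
X(v) = v/4 (X(v) = v*(1/4) = v/4)
C = -4/65 (C = 1/((2*(-2))*4 + (1/4)*(-1)) = 1/(-4*4 - 1/4) = 1/(-16 - 1/4) = 1/(-65/4) = -4/65 ≈ -0.061538)
b(F, p) = 707281/4225 (b(F, p) = (13 - 4/65)**2 = (841/65)**2 = 707281/4225)
-b(780, 43) = -1*707281/4225 = -707281/4225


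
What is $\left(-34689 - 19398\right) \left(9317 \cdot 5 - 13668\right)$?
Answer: $-1780381779$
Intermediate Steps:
$\left(-34689 - 19398\right) \left(9317 \cdot 5 - 13668\right) = - 54087 \left(46585 - 13668\right) = \left(-54087\right) 32917 = -1780381779$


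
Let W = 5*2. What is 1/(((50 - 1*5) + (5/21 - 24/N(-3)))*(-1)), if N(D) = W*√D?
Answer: -249375/11291834 + 2205*I*√3/5645917 ≈ -0.022085 + 0.00067645*I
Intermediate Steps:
W = 10
N(D) = 10*√D
1/(((50 - 1*5) + (5/21 - 24/N(-3)))*(-1)) = 1/(((50 - 1*5) + (5/21 - 24*(-I*√3/30)))*(-1)) = 1/(((50 - 5) + (5*(1/21) - 24*(-I*√3/30)))*(-1)) = 1/((45 + (5/21 - 24*(-I*√3/30)))*(-1)) = 1/((45 + (5/21 - (-4)*I*√3/5))*(-1)) = 1/((45 + (5/21 + 4*I*√3/5))*(-1)) = 1/((950/21 + 4*I*√3/5)*(-1)) = 1/(-950/21 - 4*I*√3/5)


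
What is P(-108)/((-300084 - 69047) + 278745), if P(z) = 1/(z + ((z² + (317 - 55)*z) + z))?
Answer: 1/1522823328 ≈ 6.5667e-10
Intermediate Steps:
P(z) = 1/(z² + 264*z) (P(z) = 1/(z + ((z² + 262*z) + z)) = 1/(z + (z² + 263*z)) = 1/(z² + 264*z))
P(-108)/((-300084 - 69047) + 278745) = (1/((-108)*(264 - 108)))/((-300084 - 69047) + 278745) = (-1/108/156)/(-369131 + 278745) = -1/108*1/156/(-90386) = -1/16848*(-1/90386) = 1/1522823328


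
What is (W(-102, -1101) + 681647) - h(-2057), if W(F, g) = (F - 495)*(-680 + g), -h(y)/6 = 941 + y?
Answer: 1738208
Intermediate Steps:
h(y) = -5646 - 6*y (h(y) = -6*(941 + y) = -5646 - 6*y)
W(F, g) = (-680 + g)*(-495 + F) (W(F, g) = (-495 + F)*(-680 + g) = (-680 + g)*(-495 + F))
(W(-102, -1101) + 681647) - h(-2057) = ((336600 - 680*(-102) - 495*(-1101) - 102*(-1101)) + 681647) - (-5646 - 6*(-2057)) = ((336600 + 69360 + 544995 + 112302) + 681647) - (-5646 + 12342) = (1063257 + 681647) - 1*6696 = 1744904 - 6696 = 1738208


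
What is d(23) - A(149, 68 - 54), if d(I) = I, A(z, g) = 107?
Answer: -84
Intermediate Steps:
d(23) - A(149, 68 - 54) = 23 - 1*107 = 23 - 107 = -84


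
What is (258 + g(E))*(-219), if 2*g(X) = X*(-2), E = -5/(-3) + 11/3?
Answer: -55334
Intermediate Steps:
E = 16/3 (E = -5*(-⅓) + 11*(⅓) = 5/3 + 11/3 = 16/3 ≈ 5.3333)
g(X) = -X (g(X) = (X*(-2))/2 = (-2*X)/2 = -X)
(258 + g(E))*(-219) = (258 - 1*16/3)*(-219) = (258 - 16/3)*(-219) = (758/3)*(-219) = -55334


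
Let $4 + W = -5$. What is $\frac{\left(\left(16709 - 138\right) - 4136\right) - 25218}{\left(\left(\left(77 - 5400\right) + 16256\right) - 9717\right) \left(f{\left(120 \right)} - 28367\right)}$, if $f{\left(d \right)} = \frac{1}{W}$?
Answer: $\frac{115047}{310449664} \approx 0.00037058$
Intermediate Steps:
$W = -9$ ($W = -4 - 5 = -9$)
$f{\left(d \right)} = - \frac{1}{9}$ ($f{\left(d \right)} = \frac{1}{-9} = - \frac{1}{9}$)
$\frac{\left(\left(16709 - 138\right) - 4136\right) - 25218}{\left(\left(\left(77 - 5400\right) + 16256\right) - 9717\right) \left(f{\left(120 \right)} - 28367\right)} = \frac{\left(\left(16709 - 138\right) - 4136\right) - 25218}{\left(\left(\left(77 - 5400\right) + 16256\right) - 9717\right) \left(- \frac{1}{9} - 28367\right)} = \frac{\left(16571 - 4136\right) - 25218}{\left(\left(\left(77 - 5400\right) + 16256\right) - 9717\right) \left(- \frac{255304}{9}\right)} = \frac{12435 - 25218}{\left(\left(-5323 + 16256\right) - 9717\right) \left(- \frac{255304}{9}\right)} = - \frac{12783}{\left(10933 - 9717\right) \left(- \frac{255304}{9}\right)} = - \frac{12783}{1216 \left(- \frac{255304}{9}\right)} = - \frac{12783}{- \frac{310449664}{9}} = \left(-12783\right) \left(- \frac{9}{310449664}\right) = \frac{115047}{310449664}$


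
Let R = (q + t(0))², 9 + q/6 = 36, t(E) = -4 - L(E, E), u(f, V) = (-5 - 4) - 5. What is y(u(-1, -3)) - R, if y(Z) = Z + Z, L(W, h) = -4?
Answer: -26272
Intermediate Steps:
u(f, V) = -14 (u(f, V) = -9 - 5 = -14)
y(Z) = 2*Z
t(E) = 0 (t(E) = -4 - 1*(-4) = -4 + 4 = 0)
q = 162 (q = -54 + 6*36 = -54 + 216 = 162)
R = 26244 (R = (162 + 0)² = 162² = 26244)
y(u(-1, -3)) - R = 2*(-14) - 1*26244 = -28 - 26244 = -26272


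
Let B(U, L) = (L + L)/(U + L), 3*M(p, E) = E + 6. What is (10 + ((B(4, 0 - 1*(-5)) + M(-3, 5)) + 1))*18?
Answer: 284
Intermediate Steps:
M(p, E) = 2 + E/3 (M(p, E) = (E + 6)/3 = (6 + E)/3 = 2 + E/3)
B(U, L) = 2*L/(L + U) (B(U, L) = (2*L)/(L + U) = 2*L/(L + U))
(10 + ((B(4, 0 - 1*(-5)) + M(-3, 5)) + 1))*18 = (10 + ((2*(0 - 1*(-5))/((0 - 1*(-5)) + 4) + (2 + (⅓)*5)) + 1))*18 = (10 + ((2*(0 + 5)/((0 + 5) + 4) + (2 + 5/3)) + 1))*18 = (10 + ((2*5/(5 + 4) + 11/3) + 1))*18 = (10 + ((2*5/9 + 11/3) + 1))*18 = (10 + ((2*5*(⅑) + 11/3) + 1))*18 = (10 + ((10/9 + 11/3) + 1))*18 = (10 + (43/9 + 1))*18 = (10 + 52/9)*18 = (142/9)*18 = 284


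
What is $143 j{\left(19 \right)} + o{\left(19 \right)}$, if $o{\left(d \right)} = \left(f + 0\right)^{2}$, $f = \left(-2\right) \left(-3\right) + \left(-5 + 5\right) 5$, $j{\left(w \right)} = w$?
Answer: $2753$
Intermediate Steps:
$f = 6$ ($f = 6 + 0 \cdot 5 = 6 + 0 = 6$)
$o{\left(d \right)} = 36$ ($o{\left(d \right)} = \left(6 + 0\right)^{2} = 6^{2} = 36$)
$143 j{\left(19 \right)} + o{\left(19 \right)} = 143 \cdot 19 + 36 = 2717 + 36 = 2753$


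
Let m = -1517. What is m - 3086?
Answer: -4603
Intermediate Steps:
m - 3086 = -1517 - 3086 = -4603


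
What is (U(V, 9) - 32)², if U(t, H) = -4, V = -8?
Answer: 1296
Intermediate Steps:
(U(V, 9) - 32)² = (-4 - 32)² = (-36)² = 1296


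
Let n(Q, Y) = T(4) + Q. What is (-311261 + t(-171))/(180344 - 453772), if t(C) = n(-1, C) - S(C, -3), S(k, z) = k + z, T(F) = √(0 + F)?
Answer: 155543/136714 ≈ 1.1377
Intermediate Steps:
T(F) = √F
n(Q, Y) = 2 + Q (n(Q, Y) = √4 + Q = 2 + Q)
t(C) = 4 - C (t(C) = (2 - 1) - (C - 3) = 1 - (-3 + C) = 1 + (3 - C) = 4 - C)
(-311261 + t(-171))/(180344 - 453772) = (-311261 + (4 - 1*(-171)))/(180344 - 453772) = (-311261 + (4 + 171))/(-273428) = (-311261 + 175)*(-1/273428) = -311086*(-1/273428) = 155543/136714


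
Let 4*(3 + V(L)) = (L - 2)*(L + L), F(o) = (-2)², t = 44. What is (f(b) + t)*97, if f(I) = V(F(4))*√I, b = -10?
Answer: 4268 + 97*I*√10 ≈ 4268.0 + 306.74*I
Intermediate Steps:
F(o) = 4
V(L) = -3 + L*(-2 + L)/2 (V(L) = -3 + ((L - 2)*(L + L))/4 = -3 + ((-2 + L)*(2*L))/4 = -3 + (2*L*(-2 + L))/4 = -3 + L*(-2 + L)/2)
f(I) = √I (f(I) = (-3 + (½)*4² - 1*4)*√I = (-3 + (½)*16 - 4)*√I = (-3 + 8 - 4)*√I = 1*√I = √I)
(f(b) + t)*97 = (√(-10) + 44)*97 = (I*√10 + 44)*97 = (44 + I*√10)*97 = 4268 + 97*I*√10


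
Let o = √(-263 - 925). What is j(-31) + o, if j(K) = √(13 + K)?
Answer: 3*I*(√2 + 2*√33) ≈ 38.71*I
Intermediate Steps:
o = 6*I*√33 (o = √(-1188) = 6*I*√33 ≈ 34.467*I)
j(-31) + o = √(13 - 31) + 6*I*√33 = √(-18) + 6*I*√33 = 3*I*√2 + 6*I*√33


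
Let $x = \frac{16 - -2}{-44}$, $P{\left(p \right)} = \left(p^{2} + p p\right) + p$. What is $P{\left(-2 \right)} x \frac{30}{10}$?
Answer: $- \frac{81}{11} \approx -7.3636$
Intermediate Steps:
$P{\left(p \right)} = p + 2 p^{2}$ ($P{\left(p \right)} = \left(p^{2} + p^{2}\right) + p = 2 p^{2} + p = p + 2 p^{2}$)
$x = - \frac{9}{22}$ ($x = \left(16 + 2\right) \left(- \frac{1}{44}\right) = 18 \left(- \frac{1}{44}\right) = - \frac{9}{22} \approx -0.40909$)
$P{\left(-2 \right)} x \frac{30}{10} = - 2 \left(1 + 2 \left(-2\right)\right) \left(- \frac{9}{22}\right) \frac{30}{10} = - 2 \left(1 - 4\right) \left(- \frac{9}{22}\right) 30 \cdot \frac{1}{10} = \left(-2\right) \left(-3\right) \left(- \frac{9}{22}\right) 3 = 6 \left(- \frac{9}{22}\right) 3 = \left(- \frac{27}{11}\right) 3 = - \frac{81}{11}$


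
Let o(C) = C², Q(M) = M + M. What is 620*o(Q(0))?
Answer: 0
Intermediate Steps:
Q(M) = 2*M
620*o(Q(0)) = 620*(2*0)² = 620*0² = 620*0 = 0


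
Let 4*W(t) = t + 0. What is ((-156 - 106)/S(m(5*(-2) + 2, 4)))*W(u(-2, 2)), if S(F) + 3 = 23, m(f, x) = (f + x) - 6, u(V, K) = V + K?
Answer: 0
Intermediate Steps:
u(V, K) = K + V
m(f, x) = -6 + f + x
S(F) = 20 (S(F) = -3 + 23 = 20)
W(t) = t/4 (W(t) = (t + 0)/4 = t/4)
((-156 - 106)/S(m(5*(-2) + 2, 4)))*W(u(-2, 2)) = ((-156 - 106)/20)*((2 - 2)/4) = (-262*1/20)*((¼)*0) = -131/10*0 = 0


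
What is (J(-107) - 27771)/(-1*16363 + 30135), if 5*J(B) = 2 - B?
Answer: -69373/34430 ≈ -2.0149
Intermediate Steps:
J(B) = 2/5 - B/5 (J(B) = (2 - B)/5 = 2/5 - B/5)
(J(-107) - 27771)/(-1*16363 + 30135) = ((2/5 - 1/5*(-107)) - 27771)/(-1*16363 + 30135) = ((2/5 + 107/5) - 27771)/(-16363 + 30135) = (109/5 - 27771)/13772 = -138746/5*1/13772 = -69373/34430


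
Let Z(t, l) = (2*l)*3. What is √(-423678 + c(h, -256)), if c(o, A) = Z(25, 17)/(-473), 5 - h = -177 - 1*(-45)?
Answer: 6*I*√2633030653/473 ≈ 650.91*I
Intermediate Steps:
h = 137 (h = 5 - (-177 - 1*(-45)) = 5 - (-177 + 45) = 5 - 1*(-132) = 5 + 132 = 137)
Z(t, l) = 6*l
c(o, A) = -102/473 (c(o, A) = (6*17)/(-473) = 102*(-1/473) = -102/473)
√(-423678 + c(h, -256)) = √(-423678 - 102/473) = √(-200399796/473) = 6*I*√2633030653/473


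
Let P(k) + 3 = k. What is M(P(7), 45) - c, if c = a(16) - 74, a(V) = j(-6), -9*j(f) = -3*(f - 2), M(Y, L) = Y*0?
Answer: 230/3 ≈ 76.667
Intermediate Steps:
P(k) = -3 + k
M(Y, L) = 0
j(f) = -2/3 + f/3 (j(f) = -(-1)*(f - 2)/3 = -(-1)*(-2 + f)/3 = -(6 - 3*f)/9 = -2/3 + f/3)
a(V) = -8/3 (a(V) = -2/3 + (1/3)*(-6) = -2/3 - 2 = -8/3)
c = -230/3 (c = -8/3 - 74 = -230/3 ≈ -76.667)
M(P(7), 45) - c = 0 - 1*(-230/3) = 0 + 230/3 = 230/3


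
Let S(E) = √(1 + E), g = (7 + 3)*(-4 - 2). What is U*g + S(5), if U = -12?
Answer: 720 + √6 ≈ 722.45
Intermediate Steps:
g = -60 (g = 10*(-6) = -60)
U*g + S(5) = -12*(-60) + √(1 + 5) = 720 + √6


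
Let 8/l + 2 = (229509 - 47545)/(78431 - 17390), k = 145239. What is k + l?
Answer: 4348845063/29941 ≈ 1.4525e+5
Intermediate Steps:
l = 244164/29941 (l = 8/(-2 + (229509 - 47545)/(78431 - 17390)) = 8/(-2 + 181964/61041) = 8/(59882/61041) = 8*(61041/59882) = 244164/29941 ≈ 8.1548)
k + l = 145239 + 244164/29941 = 4348845063/29941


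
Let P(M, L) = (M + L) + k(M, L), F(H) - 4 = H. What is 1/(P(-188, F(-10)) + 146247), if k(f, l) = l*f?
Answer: 1/147181 ≈ 6.7944e-6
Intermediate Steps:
F(H) = 4 + H
k(f, l) = f*l
P(M, L) = L + M + L*M (P(M, L) = (M + L) + M*L = (L + M) + L*M = L + M + L*M)
1/(P(-188, F(-10)) + 146247) = 1/(((4 - 10) - 188 + (4 - 10)*(-188)) + 146247) = 1/((-6 - 188 - 6*(-188)) + 146247) = 1/((-6 - 188 + 1128) + 146247) = 1/(934 + 146247) = 1/147181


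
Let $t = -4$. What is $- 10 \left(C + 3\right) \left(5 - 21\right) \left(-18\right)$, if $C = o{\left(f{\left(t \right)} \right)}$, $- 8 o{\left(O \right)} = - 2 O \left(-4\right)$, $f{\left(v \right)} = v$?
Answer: $-20160$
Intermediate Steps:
$o{\left(O \right)} = - O$ ($o{\left(O \right)} = - \frac{- 2 O \left(-4\right)}{8} = - \frac{8 O}{8} = - O$)
$C = 4$ ($C = \left(-1\right) \left(-4\right) = 4$)
$- 10 \left(C + 3\right) \left(5 - 21\right) \left(-18\right) = - 10 \left(4 + 3\right) \left(5 - 21\right) \left(-18\right) = - 10 \cdot 7 \left(-16\right) \left(-18\right) = \left(-10\right) \left(-112\right) \left(-18\right) = 1120 \left(-18\right) = -20160$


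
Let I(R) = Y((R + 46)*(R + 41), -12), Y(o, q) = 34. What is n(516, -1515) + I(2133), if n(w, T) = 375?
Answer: 409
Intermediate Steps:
I(R) = 34
n(516, -1515) + I(2133) = 375 + 34 = 409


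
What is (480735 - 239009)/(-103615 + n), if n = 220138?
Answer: 241726/116523 ≈ 2.0745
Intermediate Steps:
(480735 - 239009)/(-103615 + n) = (480735 - 239009)/(-103615 + 220138) = 241726/116523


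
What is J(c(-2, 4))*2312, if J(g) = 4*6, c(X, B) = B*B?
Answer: 55488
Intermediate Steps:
c(X, B) = B²
J(g) = 24
J(c(-2, 4))*2312 = 24*2312 = 55488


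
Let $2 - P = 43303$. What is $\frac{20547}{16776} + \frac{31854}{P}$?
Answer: $\frac{39480327}{80713064} \approx 0.48914$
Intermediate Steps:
$P = -43301$ ($P = 2 - 43303 = -43301$)
$\frac{20547}{16776} + \frac{31854}{P} = \frac{20547}{16776} + \frac{31854}{-43301} = 20547 \cdot \frac{1}{16776} + 31854 \left(- \frac{1}{43301}\right) = \frac{2283}{1864} - \frac{31854}{43301} = \frac{39480327}{80713064}$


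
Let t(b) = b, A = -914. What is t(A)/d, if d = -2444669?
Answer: 914/2444669 ≈ 0.00037387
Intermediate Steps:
t(A)/d = -914/(-2444669) = -914*(-1/2444669) = 914/2444669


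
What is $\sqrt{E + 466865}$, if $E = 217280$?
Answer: $\sqrt{684145} \approx 827.13$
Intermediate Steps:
$\sqrt{E + 466865} = \sqrt{217280 + 466865} = \sqrt{684145}$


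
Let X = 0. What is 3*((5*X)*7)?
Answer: 0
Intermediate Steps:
3*((5*X)*7) = 3*((5*0)*7) = 3*(0*7) = 3*0 = 0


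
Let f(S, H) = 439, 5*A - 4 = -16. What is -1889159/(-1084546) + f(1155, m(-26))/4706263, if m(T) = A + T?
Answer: 8891355218511/5104158711598 ≈ 1.7420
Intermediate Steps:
A = -12/5 (A = ⅘ + (⅕)*(-16) = ⅘ - 16/5 = -12/5 ≈ -2.4000)
m(T) = -12/5 + T
-1889159/(-1084546) + f(1155, m(-26))/4706263 = -1889159/(-1084546) + 439/4706263 = -1889159*(-1/1084546) + 439*(1/4706263) = 1889159/1084546 + 439/4706263 = 8891355218511/5104158711598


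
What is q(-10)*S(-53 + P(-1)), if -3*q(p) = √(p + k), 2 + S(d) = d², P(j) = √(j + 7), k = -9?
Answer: I*(-2813*√19 + 106*√114)/3 ≈ -3709.9*I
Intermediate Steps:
P(j) = √(7 + j)
S(d) = -2 + d²
q(p) = -√(-9 + p)/3 (q(p) = -√(p - 9)/3 = -√(-9 + p)/3)
q(-10)*S(-53 + P(-1)) = (-√(-9 - 10)/3)*(-2 + (-53 + √(7 - 1))²) = (-I*√19/3)*(-2 + (-53 + √6)²) = -I*√19*(-2 + (-53 + √6)²)/3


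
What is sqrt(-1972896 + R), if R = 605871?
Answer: 5*I*sqrt(54681) ≈ 1169.2*I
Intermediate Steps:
sqrt(-1972896 + R) = sqrt(-1972896 + 605871) = sqrt(-1367025) = 5*I*sqrt(54681)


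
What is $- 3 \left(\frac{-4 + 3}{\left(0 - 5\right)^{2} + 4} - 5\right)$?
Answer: $\frac{438}{29} \approx 15.103$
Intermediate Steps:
$- 3 \left(\frac{-4 + 3}{\left(0 - 5\right)^{2} + 4} - 5\right) = - 3 \left(- \frac{1}{\left(-5\right)^{2} + 4} - 5\right) = - 3 \left(- \frac{1}{25 + 4} - 5\right) = - 3 \left(- \frac{1}{29} - 5\right) = \left(-3\right) \left(- \frac{146}{29}\right) = \frac{438}{29}$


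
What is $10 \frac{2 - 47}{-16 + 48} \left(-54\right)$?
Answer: $\frac{6075}{8} \approx 759.38$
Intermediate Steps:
$10 \frac{2 - 47}{-16 + 48} \left(-54\right) = 10 \left(- \frac{45}{32}\right) \left(-54\right) = \left(- \frac{225}{16}\right) \left(-54\right) = \frac{6075}{8}$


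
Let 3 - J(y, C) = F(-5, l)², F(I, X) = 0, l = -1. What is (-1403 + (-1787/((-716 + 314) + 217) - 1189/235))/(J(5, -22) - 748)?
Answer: 12159089/6477775 ≈ 1.8770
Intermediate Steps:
J(y, C) = 3 (J(y, C) = 3 - 1*0² = 3 - 1*0 = 3 + 0 = 3)
(-1403 + (-1787/((-716 + 314) + 217) - 1189/235))/(J(5, -22) - 748) = (-1403 + (-1787/((-716 + 314) + 217) - 1189/235))/(3 - 748) = (-1403 + (-1787/(-402 + 217) - 1189*1/235))/(-745) = (-1403 + (-1787/(-185) - 1189/235))*(-1/745) = (-1403 + (-1787*(-1/185) - 1189/235))*(-1/745) = (-1403 + (1787/185 - 1189/235))*(-1/745) = (-1403 + 39996/8695)*(-1/745) = -12159089/8695*(-1/745) = 12159089/6477775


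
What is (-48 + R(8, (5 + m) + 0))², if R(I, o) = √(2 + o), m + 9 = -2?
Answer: 2300 - 192*I ≈ 2300.0 - 192.0*I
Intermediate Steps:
m = -11 (m = -9 - 2 = -11)
(-48 + R(8, (5 + m) + 0))² = (-48 + √(2 + ((5 - 11) + 0)))² = (-48 + √(2 + (-6 + 0)))² = (-48 + √(2 - 6))² = (-48 + √(-4))² = (-48 + 2*I)²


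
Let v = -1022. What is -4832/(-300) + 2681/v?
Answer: 147643/10950 ≈ 13.483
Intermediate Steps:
-4832/(-300) + 2681/v = -4832/(-300) + 2681/(-1022) = -4832*(-1/300) + 2681*(-1/1022) = 1208/75 - 383/146 = 147643/10950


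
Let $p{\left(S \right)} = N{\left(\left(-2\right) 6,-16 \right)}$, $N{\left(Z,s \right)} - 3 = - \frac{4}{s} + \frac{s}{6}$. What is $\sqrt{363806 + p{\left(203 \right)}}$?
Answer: $\frac{\sqrt{13097037}}{6} \approx 603.16$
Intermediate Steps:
$N{\left(Z,s \right)} = 3 - \frac{4}{s} + \frac{s}{6}$ ($N{\left(Z,s \right)} = 3 + \left(- \frac{4}{s} + \frac{s}{6}\right) = 3 - \frac{4}{s} + \frac{s}{6}$)
$p{\left(S \right)} = \frac{7}{12}$ ($p{\left(S \right)} = 3 - \frac{4}{-16} + \frac{1}{6} \left(-16\right) = 3 - - \frac{1}{4} - \frac{8}{3} = 3 + \frac{1}{4} - \frac{8}{3} = \frac{7}{12}$)
$\sqrt{363806 + p{\left(203 \right)}} = \sqrt{363806 + \frac{7}{12}} = \sqrt{\frac{4365679}{12}} = \frac{\sqrt{13097037}}{6}$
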